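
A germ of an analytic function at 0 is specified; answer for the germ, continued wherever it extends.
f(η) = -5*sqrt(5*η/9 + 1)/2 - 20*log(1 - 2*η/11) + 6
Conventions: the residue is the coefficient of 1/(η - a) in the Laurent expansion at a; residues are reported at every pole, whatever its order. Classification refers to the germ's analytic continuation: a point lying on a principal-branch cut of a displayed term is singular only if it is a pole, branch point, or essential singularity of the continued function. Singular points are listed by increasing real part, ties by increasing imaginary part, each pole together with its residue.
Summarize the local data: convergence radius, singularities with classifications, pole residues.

Branch term (-5/2)*sqrt(1 - η/(-9/5)): its argument vanishes at η = -9/5, a square-root branch point, modulus 9/5.
Branch term (-20)*log(1 - η/(11/2)): its argument vanishes at η = 11/2, a logarithmic branch point, modulus 11/2.
The radius of convergence is the smallest modulus among the singular points: 9/5.
List the singular points by increasing real part (a conjugate pair: the negative imaginary part first).

Radius of convergence at 0: 9/5.
At -9/5: an algebraic (square-root) branch point.
At 11/2: a logarithmic branch point.


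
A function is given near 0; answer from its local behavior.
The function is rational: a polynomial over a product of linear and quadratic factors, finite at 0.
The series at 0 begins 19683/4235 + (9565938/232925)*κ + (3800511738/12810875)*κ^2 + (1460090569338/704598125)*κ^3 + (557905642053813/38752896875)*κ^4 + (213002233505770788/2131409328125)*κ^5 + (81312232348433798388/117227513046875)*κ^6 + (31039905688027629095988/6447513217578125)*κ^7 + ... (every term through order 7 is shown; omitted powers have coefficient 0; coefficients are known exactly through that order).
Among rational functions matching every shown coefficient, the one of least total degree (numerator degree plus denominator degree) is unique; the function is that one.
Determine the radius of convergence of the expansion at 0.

The radius of convergence is 2 - (1/3)*sqrt(31).

No rational of total degree below 4 reproduces all 8 coefficients; solving the [0/4] Pade equations on them gives f(κ) = 27/(7*(κ - 11/9)**2*(κ**2 - 4*κ + 5/9)), whose expansion matches every shown term.
Denominator factor (κ**2 - 4*κ + 5/9): discriminant 124/9, real irrational roots 2 + (1/3)*sqrt(31) and 2 - (1/3)*sqrt(31); poles of order 1, moduli 2 + (1/3)*sqrt(31) and 2 - (1/3)*sqrt(31).
Denominator factor (κ - 11/9)^2: pole of order 2 at 11/9, modulus 11/9.
The radius of convergence is the smallest modulus among the singular points: 2 - (1/3)*sqrt(31).


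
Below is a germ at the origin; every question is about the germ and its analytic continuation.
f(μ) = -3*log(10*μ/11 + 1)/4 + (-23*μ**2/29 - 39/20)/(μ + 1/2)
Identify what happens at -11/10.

The term (-3/4)*log(1 - μ/(-11/10)) has argument 1 - -11/10/(-11/10) = 0 at -11/10: a logarithmic (infinitely-sheeted) branch point; the remaining terms are analytic or single-valued there.

The point is a logarithmic branch point.


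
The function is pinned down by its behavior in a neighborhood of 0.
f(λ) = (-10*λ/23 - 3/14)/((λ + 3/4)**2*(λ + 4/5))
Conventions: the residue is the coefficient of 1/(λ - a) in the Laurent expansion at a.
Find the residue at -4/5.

At the order-1 pole -4/5 set g(λ) = (λ - (-4/5))*f(λ) = (-10*λ/23 - 3/14)/(λ + 3/4)**2.
Simple pole: residue = g(a) at a = -4/5, which is 8600/161.

The residue is 8600/161.


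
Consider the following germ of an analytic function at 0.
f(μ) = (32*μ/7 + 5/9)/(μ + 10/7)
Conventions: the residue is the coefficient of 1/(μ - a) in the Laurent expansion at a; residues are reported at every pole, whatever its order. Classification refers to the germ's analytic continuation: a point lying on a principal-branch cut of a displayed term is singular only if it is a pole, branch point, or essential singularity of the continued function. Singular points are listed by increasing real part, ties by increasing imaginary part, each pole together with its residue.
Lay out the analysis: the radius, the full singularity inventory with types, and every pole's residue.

Radius of convergence at 0: 10/7.
At -10/7: a pole of order 1; residue -2635/441.

Denominator factor (μ + 10/7): pole of order 1 at -10/7, modulus 10/7.
The radius of convergence is the smallest modulus among the singular points: 10/7.
At the order-1 pole -10/7 set g(μ) = (μ - (-10/7))*f(μ) = 32*μ/7 + 5/9.
Simple pole: residue = g(a) at a = -10/7, which is -2635/441.


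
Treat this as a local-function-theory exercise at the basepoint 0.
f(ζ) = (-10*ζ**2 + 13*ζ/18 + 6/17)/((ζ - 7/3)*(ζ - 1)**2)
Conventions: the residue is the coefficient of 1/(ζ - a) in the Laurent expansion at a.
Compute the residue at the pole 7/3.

The residue is -48109/1632.

At the order-1 pole 7/3 set g(ζ) = (ζ - (7/3))*f(ζ) = (-10*ζ**2 + 13*ζ/18 + 6/17)/(ζ - 1)**2.
Simple pole: residue = g(a) at a = 7/3, which is -48109/1632.


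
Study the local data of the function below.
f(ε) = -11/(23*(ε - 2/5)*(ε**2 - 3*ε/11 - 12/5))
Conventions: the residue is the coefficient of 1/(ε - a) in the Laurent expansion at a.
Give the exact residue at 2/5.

The residue is 3025/14858.

At the order-1 pole 2/5 set g(ε) = (ε - (2/5))*f(ε) = -11/(23*(ε**2 - 3*ε/11 - 12/5)).
Simple pole: residue = g(a) at a = 2/5, which is 3025/14858.


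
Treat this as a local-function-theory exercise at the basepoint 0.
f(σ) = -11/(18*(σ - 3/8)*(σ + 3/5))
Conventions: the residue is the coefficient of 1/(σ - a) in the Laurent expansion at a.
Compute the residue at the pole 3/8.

At the order-1 pole 3/8 set g(σ) = (σ - (3/8))*f(σ) = -11/(18*(σ + 3/5)).
Simple pole: residue = g(a) at a = 3/8, which is -220/351.

The residue is -220/351.


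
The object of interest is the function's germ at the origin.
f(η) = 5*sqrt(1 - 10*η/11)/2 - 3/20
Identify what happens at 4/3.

There is no denominator, hence no pole anywhere.
Branch term sqrt(1 - η/(11/10)): argument at 4/3 is -7/33, nonzero, so 4/3 is not its branch point (a point on a principal cut is still regular for the continued germ).
So the germ continues analytically to 4/3.

The point is a regular point.


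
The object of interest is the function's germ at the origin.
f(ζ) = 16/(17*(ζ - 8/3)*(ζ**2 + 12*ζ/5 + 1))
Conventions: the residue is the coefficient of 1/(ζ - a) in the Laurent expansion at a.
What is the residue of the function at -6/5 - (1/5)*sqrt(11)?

The factor ζ**2 + 12*ζ/5 + 1 splits as (ζ - a)(ζ - a') with a = -6/5 - (1/5)*sqrt(11), a' = -6/5 + (1/5)*sqrt(11). At the order-1 pole a set g(ζ) = (ζ - a)*f(ζ) = [16/(17*(ζ - 8/3))] / (ζ - a').
Simple pole: residue = g(a) at a = -6/5 - (1/5)*sqrt(11), which is -360/11101 + (6960/122111)*sqrt(11).

The residue is -360/11101 + (6960/122111)*sqrt(11).


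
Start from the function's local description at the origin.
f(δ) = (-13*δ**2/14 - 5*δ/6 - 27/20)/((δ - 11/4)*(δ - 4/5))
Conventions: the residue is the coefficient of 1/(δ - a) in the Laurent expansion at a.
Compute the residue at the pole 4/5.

The residue is 5483/4095.

At the order-1 pole 4/5 set g(δ) = (δ - (4/5))*f(δ) = (-13*δ**2/14 - 5*δ/6 - 27/20)/(δ - 11/4).
Simple pole: residue = g(a) at a = 4/5, which is 5483/4095.


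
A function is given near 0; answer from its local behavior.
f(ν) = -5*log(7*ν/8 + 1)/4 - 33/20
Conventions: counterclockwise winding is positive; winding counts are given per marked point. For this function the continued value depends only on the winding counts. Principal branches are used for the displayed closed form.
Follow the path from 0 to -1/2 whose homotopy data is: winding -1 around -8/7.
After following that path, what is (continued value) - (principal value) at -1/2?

Continued minus principal equals (5/2)*pi*i.

The rational part is single-valued and drops out of the difference; each branch term changes only by its own monodromy.
(-5/4)*log(1 - ν/(-8/7)): each positive loop around -8/7 adds 2*pi*i to the log, so winding -1 contributes (-5/4)*(-1)*2*pi*i = (5/2)*pi*i.
Summing the contributions at ν = -1/2 gives (5/2)*pi*i.


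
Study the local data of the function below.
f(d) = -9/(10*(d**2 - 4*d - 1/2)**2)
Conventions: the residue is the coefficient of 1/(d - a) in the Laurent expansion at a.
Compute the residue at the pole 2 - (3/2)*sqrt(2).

The factor d**2 - 4*d - 1/2 splits as (d - a)(d - a') with a = 2 - (3/2)*sqrt(2), a' = 2 + (3/2)*sqrt(2). At the order-2 pole a set g(d) = (d - a)^2*f(d) = [-9/10] / (d - a')^2.
Order-2 pole: residue = g'(a); g'(2 - (3/2)*sqrt(2)) = -(1/60)*sqrt(2), so the residue is -(1/60)*sqrt(2).

The residue is -(1/60)*sqrt(2).


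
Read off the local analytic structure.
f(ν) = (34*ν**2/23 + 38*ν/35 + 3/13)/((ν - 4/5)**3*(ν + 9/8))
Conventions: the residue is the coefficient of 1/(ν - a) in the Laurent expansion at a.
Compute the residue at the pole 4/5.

At the order-3 pole 4/5 set g(ν) = (ν - (4/5))^3*f(ν) = (34*ν**2/23 + 38*ν/35 + 3/13)/(ν + 9/8).
Order-3 pole: residue = g''(a)/2; g''(4/5) = 235826400/955523569, so the residue is 117913200/955523569.

The residue is 117913200/955523569.


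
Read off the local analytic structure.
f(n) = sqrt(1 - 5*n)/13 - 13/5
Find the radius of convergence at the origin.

The radius of convergence is 1/5.

Branch term (1/13)*sqrt(1 - n/(1/5)): its argument vanishes at n = 1/5, a square-root branch point, modulus 1/5.
The radius of convergence is the smallest modulus among the singular points: 1/5.


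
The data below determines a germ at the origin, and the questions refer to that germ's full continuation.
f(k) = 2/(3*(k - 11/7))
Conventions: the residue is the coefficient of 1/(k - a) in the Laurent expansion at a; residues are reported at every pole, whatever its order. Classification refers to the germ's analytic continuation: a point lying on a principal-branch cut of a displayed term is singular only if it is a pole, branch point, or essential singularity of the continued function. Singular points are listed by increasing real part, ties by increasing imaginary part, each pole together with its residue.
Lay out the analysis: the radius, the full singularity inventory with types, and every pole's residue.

Denominator factor (k - 11/7): pole of order 1 at 11/7, modulus 11/7.
The radius of convergence is the smallest modulus among the singular points: 11/7.
At the order-1 pole 11/7 set g(k) = (k - (11/7))*f(k) = 2/3.
Simple pole: residue = g(a) at a = 11/7, which is 2/3.

Radius of convergence at 0: 11/7.
At 11/7: a pole of order 1; residue 2/3.


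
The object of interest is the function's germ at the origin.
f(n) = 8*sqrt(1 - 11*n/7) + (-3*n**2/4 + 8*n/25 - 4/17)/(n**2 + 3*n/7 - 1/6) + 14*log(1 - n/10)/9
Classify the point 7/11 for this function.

The term (8)*sqrt(1 - n/(7/11)) has argument 1 - 7/11/(7/11) = 0 at 7/11: a square-root (algebraic, two-sheeted) branch point; the remaining terms are analytic or single-valued there.

The point is an algebraic (square-root) branch point.


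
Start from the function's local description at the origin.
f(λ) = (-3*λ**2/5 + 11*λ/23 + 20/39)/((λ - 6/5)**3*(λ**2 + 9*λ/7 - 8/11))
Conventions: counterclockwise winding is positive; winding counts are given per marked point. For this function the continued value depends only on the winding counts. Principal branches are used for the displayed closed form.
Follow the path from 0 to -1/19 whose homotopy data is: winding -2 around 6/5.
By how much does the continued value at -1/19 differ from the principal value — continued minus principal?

Continued minus principal equals 0.

The function is rational, hence single-valued: continuing it around any pole returns the same value, so the difference is 0.


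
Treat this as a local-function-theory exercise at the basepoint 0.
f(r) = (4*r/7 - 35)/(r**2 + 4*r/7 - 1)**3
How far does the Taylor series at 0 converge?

The radius of convergence is -2/7 + (1/7)*sqrt(53).

Denominator factor (r**2 + 4*r/7 - 1)^3: discriminant 212/49, real irrational roots -2/7 + (1/7)*sqrt(53) and -2/7 - (1/7)*sqrt(53); poles of order 3, moduli -2/7 + (1/7)*sqrt(53) and 2/7 + (1/7)*sqrt(53).
The radius of convergence is the smallest modulus among the singular points: -2/7 + (1/7)*sqrt(53).


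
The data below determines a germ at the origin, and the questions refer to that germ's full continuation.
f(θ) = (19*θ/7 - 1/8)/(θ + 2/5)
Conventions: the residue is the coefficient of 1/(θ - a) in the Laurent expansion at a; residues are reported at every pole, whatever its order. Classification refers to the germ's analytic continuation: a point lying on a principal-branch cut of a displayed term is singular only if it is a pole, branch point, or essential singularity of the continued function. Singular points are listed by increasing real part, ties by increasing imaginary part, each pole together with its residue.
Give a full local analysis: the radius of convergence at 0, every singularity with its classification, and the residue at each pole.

Radius of convergence at 0: 2/5.
At -2/5: a pole of order 1; residue -339/280.

Denominator factor (θ + 2/5): pole of order 1 at -2/5, modulus 2/5.
The radius of convergence is the smallest modulus among the singular points: 2/5.
At the order-1 pole -2/5 set g(θ) = (θ - (-2/5))*f(θ) = 19*θ/7 - 1/8.
Simple pole: residue = g(a) at a = -2/5, which is -339/280.


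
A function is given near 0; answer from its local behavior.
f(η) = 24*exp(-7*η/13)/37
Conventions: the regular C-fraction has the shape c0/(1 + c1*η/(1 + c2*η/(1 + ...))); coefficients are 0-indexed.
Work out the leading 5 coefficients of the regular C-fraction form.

Taylor coefficients (expand at 0): a_0 = 24/37, a_1 = -168/481, a_2 = 588/6253, a_3 = -1372/81289, a_4 = 2401/1056757.
c0 = a_0 = 24/37. Peel one level at a time: if S = 1 + c*η/S' with S'(0) = 1, then c is the η-coefficient of S and S' = c*η/(S - 1).
S_1 = c0/f = 1 + (7/13)*η + (49/338)*η^2 + ...; c1 = 7/13.
S_2 = c1*η/(S_1 - 1) = 1 + (-7/26)*η + (49/2028)*η^2 + ...; c2 = -7/26.
S_3 = c2*η/(S_2 - 1) = 1 + (7/78)*η + (49/6084)*η^2 + ...; c3 = 7/78.
S_4 = c3*η/(S_3 - 1) = 1 + (-7/78)*η + ...; c4 = -7/78.

The regular C-fraction coefficients are [24/37, 7/13, -7/26, 7/78, -7/78].


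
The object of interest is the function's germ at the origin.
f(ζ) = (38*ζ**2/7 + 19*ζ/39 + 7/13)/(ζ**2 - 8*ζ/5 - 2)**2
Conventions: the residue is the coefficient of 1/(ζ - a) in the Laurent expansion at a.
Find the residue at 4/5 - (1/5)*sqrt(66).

The factor ζ**2 - 8*ζ/5 - 2 splits as (ζ - a)(ζ - a') with a = 4/5 - (1/5)*sqrt(66), a' = 4/5 + (1/5)*sqrt(66). At the order-2 pole a set g(ζ) = (ζ - a)^2*f(ζ) = [38*ζ**2/7 + 19*ζ/39 + 7/13] / (ζ - a')^2.
Order-2 pole: residue = g'(a); g'(4/5 - (1/5)*sqrt(66)) = -(338825/4756752)*sqrt(66), so the residue is -(338825/4756752)*sqrt(66).

The residue is -(338825/4756752)*sqrt(66).


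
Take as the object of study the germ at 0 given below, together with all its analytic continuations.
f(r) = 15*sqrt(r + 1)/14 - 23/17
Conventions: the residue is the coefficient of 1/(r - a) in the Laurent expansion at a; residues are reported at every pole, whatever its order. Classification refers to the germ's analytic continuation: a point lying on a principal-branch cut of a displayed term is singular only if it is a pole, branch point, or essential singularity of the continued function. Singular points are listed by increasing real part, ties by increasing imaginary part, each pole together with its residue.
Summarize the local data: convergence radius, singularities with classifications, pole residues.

Radius of convergence at 0: 1.
At -1: an algebraic (square-root) branch point.

Branch term (15/14)*sqrt(1 - r/(-1)): its argument vanishes at r = -1, a square-root branch point, modulus 1.
The radius of convergence is the smallest modulus among the singular points: 1.


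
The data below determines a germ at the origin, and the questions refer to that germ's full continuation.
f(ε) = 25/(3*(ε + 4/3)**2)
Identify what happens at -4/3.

The point is a pole of order 2.

The denominator factor ε + 4/3 vanishes at -4/3 and appears to the power 2; the numerator there equals 25/3, nonzero, and no other factor vanishes.
Hence a pole whose order is the multiplicity, 2.


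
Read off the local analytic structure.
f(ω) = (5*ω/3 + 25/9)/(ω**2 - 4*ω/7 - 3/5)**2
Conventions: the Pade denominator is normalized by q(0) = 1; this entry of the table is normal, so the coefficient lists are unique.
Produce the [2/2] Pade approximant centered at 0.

Taylor coefficients needed (expand at 0): a_0 = 625/81, a_1 = -17125/1701, a_2 = 451250/11907, a_3 = -54098750/750141, a_4 = 2771346875/15752961.
Write the denominator as Q(ω) = 1 + q1*ω + q2*ω^2. Requiring Q*f - P = O(ω^5) with deg P <= 2 kills the coefficients of ω^3..ω^4 in Q*f:
  ω^3: a_3 + q1*a_2 + q2*a_1 = 0, i.e. -54098750/750141 + (451250/11907)*q1 + (-17125/1701)*q2 = 0.
  ω^4: a_4 + q1*a_3 + q2*a_2 = 0, i.e. 2771346875/15752961 + (-54098750/750141)*q1 + (451250/11907)*q2 = 0.
Solving this linear system: q1 = 329943905/243586014, q2 = -5280230915/2557653147.
The numerator is Q*f truncated at degree 2: P0 = a_0 = 625/81; P1 = a_1 + q1*a_0 = 360778375/939546054; P2 = a_2 + q1*a_1 + q2*a_0 = 869745625/104394006.

The Pade approximant has numerator coefficients [625/81, 360778375/939546054, 869745625/104394006]; denominator coefficients [1, 329943905/243586014, -5280230915/2557653147].


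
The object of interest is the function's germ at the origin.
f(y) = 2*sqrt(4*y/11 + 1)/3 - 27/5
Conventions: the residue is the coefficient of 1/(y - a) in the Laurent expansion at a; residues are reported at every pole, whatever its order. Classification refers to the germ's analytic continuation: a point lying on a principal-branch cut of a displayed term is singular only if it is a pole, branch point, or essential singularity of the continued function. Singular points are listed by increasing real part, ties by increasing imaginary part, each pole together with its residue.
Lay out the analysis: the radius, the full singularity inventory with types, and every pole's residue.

Branch term (2/3)*sqrt(1 - y/(-11/4)): its argument vanishes at y = -11/4, a square-root branch point, modulus 11/4.
The radius of convergence is the smallest modulus among the singular points: 11/4.

Radius of convergence at 0: 11/4.
At -11/4: an algebraic (square-root) branch point.


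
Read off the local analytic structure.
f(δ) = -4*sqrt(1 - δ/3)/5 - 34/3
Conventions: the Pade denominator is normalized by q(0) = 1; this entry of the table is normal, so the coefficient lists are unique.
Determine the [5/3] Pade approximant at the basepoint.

The Pade approximant has numerator coefficients [-182/15, 167/24, -173/144, 35/576, -1/5184, -1/622080]; denominator coefficients [1, -9/16, 3/32, -5/1152].

Taylor coefficients needed (expand at 0): a_0 = -182/15, a_1 = 2/15, a_2 = 1/90, a_3 = 1/540, a_4 = 1/2592, a_5 = 7/77760, a_6 = 7/311040, a_7 = 11/1866240, a_8 = 143/89579520.
Write the denominator as Q(δ) = 1 + q1*δ + q2*δ^2 + q3*δ^3. Requiring Q*f - P = O(δ^9) with deg P <= 5 kills the coefficients of δ^6..δ^8 in Q*f:
  δ^6: a_6 + q1*a_5 + q2*a_4 + q3*a_3 = 0, i.e. 7/311040 + (7/77760)*q1 + (1/2592)*q2 + (1/540)*q3 = 0.
  δ^7: a_7 + q1*a_6 + q2*a_5 + q3*a_4 = 0, i.e. 11/1866240 + (7/311040)*q1 + (7/77760)*q2 + (1/2592)*q3 = 0.
  δ^8: a_8 + q1*a_7 + q2*a_6 + q3*a_5 = 0, i.e. 143/89579520 + (11/1866240)*q1 + (7/311040)*q2 + (7/77760)*q3 = 0.
Solving this linear system: q1 = -9/16, q2 = 3/32, q3 = -5/1152.
The numerator is Q*f truncated at degree 5: P0 = a_0 = -182/15; P1 = a_1 + q1*a_0 = 167/24; P2 = a_2 + q1*a_1 + q2*a_0 = -173/144; P3 = a_3 + q1*a_2 + q2*a_1 + q3*a_0 = 35/576; P4 = a_4 + q1*a_3 + q2*a_2 + q3*a_1 = -1/5184; P5 = a_5 + q1*a_4 + q2*a_3 + q3*a_2 = -1/622080.


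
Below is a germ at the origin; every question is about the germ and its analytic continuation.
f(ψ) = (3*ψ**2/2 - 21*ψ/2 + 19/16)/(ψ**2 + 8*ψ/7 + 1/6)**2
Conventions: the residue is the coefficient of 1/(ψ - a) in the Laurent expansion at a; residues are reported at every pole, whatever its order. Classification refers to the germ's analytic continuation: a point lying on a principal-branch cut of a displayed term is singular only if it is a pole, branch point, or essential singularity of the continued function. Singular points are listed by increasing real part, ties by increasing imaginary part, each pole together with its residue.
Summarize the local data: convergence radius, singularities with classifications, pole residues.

Radius of convergence at 0: 4/7 - (1/42)*sqrt(282).
At -4/7 - (1/42)*sqrt(282): a pole of order 2; residue (122451/70688)*sqrt(282).
At -4/7 + (1/42)*sqrt(282): a pole of order 2; residue -(122451/70688)*sqrt(282).


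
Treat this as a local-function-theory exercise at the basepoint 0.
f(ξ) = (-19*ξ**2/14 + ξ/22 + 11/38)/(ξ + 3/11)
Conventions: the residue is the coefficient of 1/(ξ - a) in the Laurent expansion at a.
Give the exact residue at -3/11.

The residue is 5669/32186.

At the order-1 pole -3/11 set g(ξ) = (ξ - (-3/11))*f(ξ) = -19*ξ**2/14 + ξ/22 + 11/38.
Simple pole: residue = g(a) at a = -3/11, which is 5669/32186.


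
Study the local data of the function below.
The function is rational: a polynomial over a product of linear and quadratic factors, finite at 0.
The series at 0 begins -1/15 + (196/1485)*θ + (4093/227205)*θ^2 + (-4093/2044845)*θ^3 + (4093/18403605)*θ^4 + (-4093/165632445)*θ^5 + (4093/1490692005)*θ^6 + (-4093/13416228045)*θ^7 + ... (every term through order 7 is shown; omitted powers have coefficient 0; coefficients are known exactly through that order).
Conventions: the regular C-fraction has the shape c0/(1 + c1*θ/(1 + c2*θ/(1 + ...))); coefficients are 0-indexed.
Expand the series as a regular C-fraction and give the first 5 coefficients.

The regular C-fraction coefficients are [-1/15, 196/99, -698095/329868, 7428795/465210508, 32340/139619].

Taylor coefficients (read off): a_0 = -1/15, a_1 = 196/1485, a_2 = 4093/227205, a_3 = -4093/2044845, a_4 = 4093/18403605.
c0 = a_0 = -1/15. Peel one level at a time: if S = 1 + c*θ/S' with S'(0) = 1, then c is the θ-coefficient of S and S' = c*θ/(S - 1).
S_1 = c0/f = 1 + (196/99)*θ + (698095/166617)*θ^2 + ...; c1 = 196/99.
S_2 = c1*θ/(S_1 - 1) = 1 + (-698095/329868)*θ + (1125575/33306672)*θ^2 + ...; c2 = -698095/329868.
S_3 = c2*θ/(S_2 - 1) = 1 + (7428795/465210508)*θ + (-1225751175/331388907737)*θ^2 + ...; c3 = 7428795/465210508.
S_4 = c3*θ/(S_3 - 1) = 1 + (32340/139619)*θ + ...; c4 = 32340/139619.


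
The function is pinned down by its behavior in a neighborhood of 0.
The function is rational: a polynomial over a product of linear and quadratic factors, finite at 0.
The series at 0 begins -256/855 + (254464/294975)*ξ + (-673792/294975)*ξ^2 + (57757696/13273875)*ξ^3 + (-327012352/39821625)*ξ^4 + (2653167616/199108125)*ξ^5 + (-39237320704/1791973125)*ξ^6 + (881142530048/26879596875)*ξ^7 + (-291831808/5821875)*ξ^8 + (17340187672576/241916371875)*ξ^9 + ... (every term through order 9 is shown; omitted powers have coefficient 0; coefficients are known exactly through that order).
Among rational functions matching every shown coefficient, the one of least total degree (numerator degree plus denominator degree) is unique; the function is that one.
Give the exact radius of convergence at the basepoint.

No rational of total degree below 8 reproduces all 10 coefficients; solving the [1/7] Pade equations on them gives f(ξ) = (8*ξ/23 - 15/38)/((ξ + 3/2)**3*(ξ**2 - 5/8)**2), whose expansion matches every shown term.
Denominator factor (ξ + 3/2)^3: pole of order 3 at -3/2, modulus 3/2.
Denominator factor (ξ**2 - 5/8)^2: discriminant 5/2, real irrational roots (1/4)*sqrt(10) and -(1/4)*sqrt(10); poles of order 2, moduli (1/4)*sqrt(10) and (1/4)*sqrt(10).
The radius of convergence is the smallest modulus among the singular points: (1/4)*sqrt(10).

The radius of convergence is (1/4)*sqrt(10).


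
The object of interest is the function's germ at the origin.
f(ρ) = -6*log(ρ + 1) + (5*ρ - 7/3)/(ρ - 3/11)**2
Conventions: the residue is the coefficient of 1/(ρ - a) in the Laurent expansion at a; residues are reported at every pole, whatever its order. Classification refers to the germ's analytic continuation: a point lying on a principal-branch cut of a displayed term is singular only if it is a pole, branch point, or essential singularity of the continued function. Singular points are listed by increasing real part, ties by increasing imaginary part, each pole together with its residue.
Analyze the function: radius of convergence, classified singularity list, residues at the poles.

Denominator factor (ρ - 3/11)^2: pole of order 2 at 3/11, modulus 3/11.
Branch term (-6)*log(1 - ρ/(-1)): its argument vanishes at ρ = -1, a logarithmic branch point, modulus 1.
The radius of convergence is the smallest modulus among the singular points: 3/11.
The branch term is analytic at 3/11 and contributes nothing to the residue; only the rational part matters.
At the order-2 pole 3/11 set g(ρ) = (ρ - (3/11))^2*(rational part) = 5*ρ - 7/3.
Order-2 pole: residue = g'(a); g'(3/11) = 5, so the residue is 5.
List the singular points by increasing real part (a conjugate pair: the negative imaginary part first).

Radius of convergence at 0: 3/11.
At -1: a logarithmic branch point.
At 3/11: a pole of order 2; residue 5.


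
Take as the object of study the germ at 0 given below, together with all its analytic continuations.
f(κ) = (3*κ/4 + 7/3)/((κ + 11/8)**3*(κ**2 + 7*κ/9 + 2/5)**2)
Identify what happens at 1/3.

The point is a regular point.

Denominator factors: κ + 11/8 = 41/24 at κ = 1/3; κ**2 + 7*κ/9 + 2/5 = 104/135 at κ = 1/3 — none vanishes.
So the germ continues analytically to 1/3.


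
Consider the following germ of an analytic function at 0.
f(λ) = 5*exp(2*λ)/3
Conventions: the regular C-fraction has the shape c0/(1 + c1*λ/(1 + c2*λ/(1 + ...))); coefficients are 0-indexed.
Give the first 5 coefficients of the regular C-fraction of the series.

The regular C-fraction coefficients are [5/3, -2, 1, -1/3, 1/3].

Taylor coefficients (expand at 0): a_0 = 5/3, a_1 = 10/3, a_2 = 10/3, a_3 = 20/9, a_4 = 10/9.
c0 = a_0 = 5/3. Peel one level at a time: if S = 1 + c*λ/S' with S'(0) = 1, then c is the λ-coefficient of S and S' = c*λ/(S - 1).
S_1 = c0/f = 1 + (-2)*λ + (2)*λ^2 + ...; c1 = -2.
S_2 = c1*λ/(S_1 - 1) = 1 + (1)*λ + (1/3)*λ^2 + ...; c2 = 1.
S_3 = c2*λ/(S_2 - 1) = 1 + (-1/3)*λ + (1/9)*λ^2 + ...; c3 = -1/3.
S_4 = c3*λ/(S_3 - 1) = 1 + (1/3)*λ + ...; c4 = 1/3.


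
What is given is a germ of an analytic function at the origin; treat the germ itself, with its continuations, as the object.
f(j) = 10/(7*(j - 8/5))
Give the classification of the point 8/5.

The point is a pole of order 1.

The denominator factor j - 8/5 vanishes at 8/5 and appears to the power 1; the numerator there equals 10/7, nonzero, and no other factor vanishes.
Hence a pole whose order is the multiplicity, 1.


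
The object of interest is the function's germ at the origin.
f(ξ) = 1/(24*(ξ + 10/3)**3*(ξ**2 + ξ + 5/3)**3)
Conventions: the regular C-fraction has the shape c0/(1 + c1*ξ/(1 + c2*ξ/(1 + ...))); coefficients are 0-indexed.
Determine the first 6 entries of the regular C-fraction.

The regular C-fraction coefficients are [243/1000000, 27/10, -53/30, 491/795, -283617/520460, 9634923/61891532].

Taylor coefficients (expand at 0): a_0 = 243/1000000, a_1 = -6561/10000000, a_2 = 15309/25000000, a_3 = 72171/500000000, a_4 = -8548983/10000000000, a_5 = 63202113/100000000000.
c0 = a_0 = 243/1000000. Peel one level at a time: if S = 1 + c*ξ/S' with S'(0) = 1, then c is the ξ-coefficient of S and S' = c*ξ/(S - 1).
S_1 = c0/f = 1 + (27/10)*ξ + (477/100)*ξ^2 + ...; c1 = 27/10.
S_2 = c1*ξ/(S_1 - 1) = 1 + (-53/30)*ξ + (491/450)*ξ^2 + ...; c2 = -53/30.
S_3 = c2*ξ/(S_2 - 1) = 1 + (491/795)*ξ + (94539/280900)*ξ^2 + ...; c3 = 491/795.
S_4 = c3*ξ/(S_3 - 1) = 1 + (-283617/520460)*ξ + (1636119/19286480)*ξ^2 + ...; c4 = -283617/520460.
S_5 = c4*ξ/(S_4 - 1) = 1 + (9634923/61891532)*ξ + ...; c5 = 9634923/61891532.


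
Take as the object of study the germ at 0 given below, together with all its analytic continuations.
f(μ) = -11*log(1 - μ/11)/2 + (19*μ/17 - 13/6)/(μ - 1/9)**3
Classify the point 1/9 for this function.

The point is a pole of order 3.

The denominator factor μ - 1/9 vanishes at 1/9 and appears to the power 3; the numerator there equals -625/306, nonzero, and no other factor vanishes.
The branch terms are analytic at this point.
Hence a pole whose order is the multiplicity, 3.


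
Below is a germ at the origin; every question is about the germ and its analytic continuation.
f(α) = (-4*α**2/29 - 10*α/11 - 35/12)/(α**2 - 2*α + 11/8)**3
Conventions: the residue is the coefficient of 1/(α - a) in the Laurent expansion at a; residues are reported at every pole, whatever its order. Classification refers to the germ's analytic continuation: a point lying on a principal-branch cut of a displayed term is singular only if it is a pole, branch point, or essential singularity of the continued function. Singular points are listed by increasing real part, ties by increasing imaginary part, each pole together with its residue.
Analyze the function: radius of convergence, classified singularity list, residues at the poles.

Radius of convergence at 0: (1/4)*sqrt(22).
At (1) - ((1/4)*sqrt(6))*i: a pole of order 3; residue -((30478/8613)*sqrt(6))*i.
At (1) + ((1/4)*sqrt(6))*i: a pole of order 3; residue ((30478/8613)*sqrt(6))*i.


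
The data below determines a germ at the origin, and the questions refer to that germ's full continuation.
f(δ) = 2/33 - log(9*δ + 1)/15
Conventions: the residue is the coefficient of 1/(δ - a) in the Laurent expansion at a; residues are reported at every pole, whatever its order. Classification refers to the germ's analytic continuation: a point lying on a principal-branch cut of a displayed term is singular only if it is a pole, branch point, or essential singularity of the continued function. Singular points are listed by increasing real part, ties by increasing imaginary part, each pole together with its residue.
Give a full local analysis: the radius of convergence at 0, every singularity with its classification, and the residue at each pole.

Branch term (-1/15)*log(1 - δ/(-1/9)): its argument vanishes at δ = -1/9, a logarithmic branch point, modulus 1/9.
The radius of convergence is the smallest modulus among the singular points: 1/9.

Radius of convergence at 0: 1/9.
At -1/9: a logarithmic branch point.


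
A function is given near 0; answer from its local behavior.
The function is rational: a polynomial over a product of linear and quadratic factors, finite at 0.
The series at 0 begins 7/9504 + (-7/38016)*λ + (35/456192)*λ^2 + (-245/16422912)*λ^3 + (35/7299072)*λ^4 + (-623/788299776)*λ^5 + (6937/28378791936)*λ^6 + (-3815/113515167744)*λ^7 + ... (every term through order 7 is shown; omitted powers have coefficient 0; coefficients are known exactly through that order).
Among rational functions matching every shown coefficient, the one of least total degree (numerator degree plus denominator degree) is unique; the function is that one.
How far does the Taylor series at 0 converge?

No rational of total degree below 4 reproduces all 8 coefficients; solving the [0/4] Pade equations on them gives f(λ) = -7/(11*(λ - 4)*(λ + 6)**3), whose expansion matches every shown term.
Denominator factor (λ - 4): pole of order 1 at 4, modulus 4.
Denominator factor (λ + 6)^3: pole of order 3 at -6, modulus 6.
The radius of convergence is the smallest modulus among the singular points: 4.

The radius of convergence is 4.


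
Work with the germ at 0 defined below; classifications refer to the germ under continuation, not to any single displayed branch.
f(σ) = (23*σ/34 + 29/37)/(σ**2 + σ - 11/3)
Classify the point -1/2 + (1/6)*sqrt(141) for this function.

The point is a pole of order 1.

The denominator factor σ**2 + σ - 11/3 vanishes at -1/2 + (1/6)*sqrt(141) and appears to the power 1; the numerator there equals 1121/2516 + (23/204)*sqrt(141), nonzero, and no other factor vanishes.
Hence a pole whose order is the multiplicity, 1.


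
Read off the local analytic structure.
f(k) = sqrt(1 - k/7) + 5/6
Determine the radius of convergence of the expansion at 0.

The radius of convergence is 7.

Branch term (1)*sqrt(1 - k/(7)): its argument vanishes at k = 7, a square-root branch point, modulus 7.
The radius of convergence is the smallest modulus among the singular points: 7.


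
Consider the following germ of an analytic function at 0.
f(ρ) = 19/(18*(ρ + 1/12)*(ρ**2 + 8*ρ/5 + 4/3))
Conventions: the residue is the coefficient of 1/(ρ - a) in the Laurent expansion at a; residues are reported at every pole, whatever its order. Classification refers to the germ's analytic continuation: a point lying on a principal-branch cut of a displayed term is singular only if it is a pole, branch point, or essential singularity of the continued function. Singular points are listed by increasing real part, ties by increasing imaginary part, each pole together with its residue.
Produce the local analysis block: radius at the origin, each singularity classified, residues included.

Radius of convergence at 0: 1/12.
At (-4/5) - ((2/15)*sqrt(39))*i: a pole of order 1; residue (-380/869) - ((4085/67782)*sqrt(39))*i.
At (-4/5) + ((2/15)*sqrt(39))*i: a pole of order 1; residue (-380/869) + ((4085/67782)*sqrt(39))*i.
At -1/12: a pole of order 1; residue 760/869.


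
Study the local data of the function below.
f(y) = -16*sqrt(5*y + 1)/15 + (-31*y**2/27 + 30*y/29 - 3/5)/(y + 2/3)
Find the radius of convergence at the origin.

The radius of convergence is 1/5.

Denominator factor (y + 2/3): pole of order 1 at -2/3, modulus 2/3.
Branch term (-16/15)*sqrt(1 - y/(-1/5)): its argument vanishes at y = -1/5, a square-root branch point, modulus 1/5.
The radius of convergence is the smallest modulus among the singular points: 1/5.


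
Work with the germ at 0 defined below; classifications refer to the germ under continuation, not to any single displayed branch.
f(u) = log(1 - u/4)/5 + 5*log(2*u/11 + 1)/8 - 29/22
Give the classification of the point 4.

The term (1/5)*log(1 - u/(4)) has argument 1 - 4/(4) = 0 at 4: a logarithmic (infinitely-sheeted) branch point; the remaining terms are analytic or single-valued there.

The point is a logarithmic branch point.


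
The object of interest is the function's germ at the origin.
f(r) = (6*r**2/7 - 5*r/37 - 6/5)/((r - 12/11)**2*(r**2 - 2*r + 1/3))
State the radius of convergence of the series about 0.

Denominator factor (r**2 - 2*r + 1/3): discriminant 8/3, real irrational roots 1 + (1/3)*sqrt(6) and 1 - (1/3)*sqrt(6); poles of order 1, moduli 1 + (1/3)*sqrt(6) and 1 - (1/3)*sqrt(6).
Denominator factor (r - 12/11)^2: pole of order 2 at 12/11, modulus 12/11.
The radius of convergence is the smallest modulus among the singular points: 1 - (1/3)*sqrt(6).

The radius of convergence is 1 - (1/3)*sqrt(6).


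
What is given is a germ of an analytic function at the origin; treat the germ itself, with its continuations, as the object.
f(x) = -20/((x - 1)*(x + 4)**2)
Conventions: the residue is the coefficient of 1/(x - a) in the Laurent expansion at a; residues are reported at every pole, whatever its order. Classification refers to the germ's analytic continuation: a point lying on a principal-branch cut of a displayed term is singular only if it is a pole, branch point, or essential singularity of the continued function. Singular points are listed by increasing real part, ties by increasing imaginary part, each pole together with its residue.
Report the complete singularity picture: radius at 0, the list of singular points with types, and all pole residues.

Radius of convergence at 0: 1.
At -4: a pole of order 2; residue 4/5.
At 1: a pole of order 1; residue -4/5.

Denominator factor (x - 1): pole of order 1 at 1, modulus 1.
Denominator factor (x + 4)^2: pole of order 2 at -4, modulus 4.
The radius of convergence is the smallest modulus among the singular points: 1.
At the order-2 pole -4 set g(x) = (x - (-4))^2*f(x) = -20/(x - 1).
Order-2 pole: residue = g'(a); g'(-4) = 4/5, so the residue is 4/5.
At the order-1 pole 1 set g(x) = (x - (1))*f(x) = -20/(x + 4)**2.
Simple pole: residue = g(a) at a = 1, which is -4/5.
List the singular points by increasing real part (a conjugate pair: the negative imaginary part first).


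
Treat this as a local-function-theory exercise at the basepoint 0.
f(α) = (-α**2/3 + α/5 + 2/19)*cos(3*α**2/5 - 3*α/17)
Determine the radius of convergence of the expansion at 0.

The factor cos(3*α**2/5 - 3*α/17) is entire and contributes no finite singular point.
The polynomial part has no poles.
No finite singular points: the Taylor series at 0 converges everywhere.

The radius of convergence is infinite.


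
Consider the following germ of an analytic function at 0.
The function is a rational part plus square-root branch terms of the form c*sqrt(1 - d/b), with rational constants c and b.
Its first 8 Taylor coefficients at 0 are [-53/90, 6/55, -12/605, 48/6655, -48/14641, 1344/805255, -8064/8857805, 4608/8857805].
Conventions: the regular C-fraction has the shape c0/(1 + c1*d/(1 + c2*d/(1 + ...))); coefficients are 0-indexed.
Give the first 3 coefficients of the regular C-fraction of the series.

Taylor coefficients (read off): a_0 = -53/90, a_1 = 6/55, a_2 = -12/605.
c0 = a_0 = -53/90. Peel one level at a time: if S = 1 + c*d/S' with S'(0) = 1, then c is the d-coefficient of S and S' = c*d/(S - 1).
S_1 = c0/f = 1 + (108/583)*d + (216/339889)*d^2 + ...; c1 = 108/583.
S_2 = c1*d/(S_1 - 1) = 1 + (-2/583)*d + ...; c2 = -2/583.

The regular C-fraction coefficients are [-53/90, 108/583, -2/583].


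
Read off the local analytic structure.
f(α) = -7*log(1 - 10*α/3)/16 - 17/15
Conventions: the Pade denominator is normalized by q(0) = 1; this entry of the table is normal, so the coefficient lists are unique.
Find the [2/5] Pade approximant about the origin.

Taylor coefficients needed (expand at 0): a_0 = -17/15, a_1 = 35/24, a_2 = 175/72, a_3 = 875/162, a_4 = 4375/324, a_5 = 8750/243, a_6 = 218750/2187, a_7 = 625000/2187.
Write the denominator as Q(α) = 1 + q1*α + q2*α^2 + q3*α^3 + q4*α^4 + q5*α^5. Requiring Q*f - P = O(α^8) with deg P <= 2 kills the coefficients of α^3..α^7 in Q*f:
  α^3: a_3 + q1*a_2 + q2*a_1 + q3*a_0 = 0, i.e. 875/162 + (175/72)*q1 + (35/24)*q2 + (-17/15)*q3 = 0.
  α^4: a_4 + q1*a_3 + q2*a_2 + q3*a_1 + q4*a_0 = 0, i.e. 4375/324 + (875/162)*q1 + (175/72)*q2 + (35/24)*q3 + (-17/15)*q4 = 0.
  α^5: a_5 + q1*a_4 + q2*a_3 + q3*a_2 + q4*a_1 + q5*a_0 = 0, i.e. 8750/243 + (4375/324)*q1 + (875/162)*q2 + (175/72)*q3 + (35/24)*q4 + (-17/15)*q5 = 0.
  α^6: a_6 + q1*a_5 + q2*a_4 + q3*a_3 + q4*a_2 + q5*a_1 = 0, i.e. 218750/2187 + (8750/243)*q1 + (4375/324)*q2 + (875/162)*q3 + (175/72)*q4 + (35/24)*q5 = 0.
  α^7: a_7 + q1*a_6 + q2*a_5 + q3*a_4 + q4*a_3 + q5*a_2 = 0, i.e. 625000/2187 + (218750/2187)*q1 + (8750/243)*q2 + (4375/324)*q3 + (875/162)*q4 + (175/72)*q5 = 0.
Solving this linear system: q1 = -1639601650/367203291, q2 = 13830630250/3304829619, q3 = 90485000/157372839, q4 = 495287500/1416355551, q5 = 2553400000/12747199959.
The numerator is Q*f truncated at degree 2: P0 = a_0 = -17/15; P1 = a_1 + q1*a_0 = 57449280065/8812878984; P2 = a_2 + q1*a_1 + q2*a_0 = -699885934775/79315910856.

The Pade approximant has numerator coefficients [-17/15, 57449280065/8812878984, -699885934775/79315910856]; denominator coefficients [1, -1639601650/367203291, 13830630250/3304829619, 90485000/157372839, 495287500/1416355551, 2553400000/12747199959].


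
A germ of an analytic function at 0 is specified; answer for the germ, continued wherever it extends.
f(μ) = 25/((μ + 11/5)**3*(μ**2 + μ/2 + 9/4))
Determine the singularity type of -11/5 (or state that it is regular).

The point is a pole of order 3.

The denominator factor μ + 11/5 vanishes at -11/5 and appears to the power 3; the numerator there equals 25, nonzero, and no other factor vanishes.
Hence a pole whose order is the multiplicity, 3.
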